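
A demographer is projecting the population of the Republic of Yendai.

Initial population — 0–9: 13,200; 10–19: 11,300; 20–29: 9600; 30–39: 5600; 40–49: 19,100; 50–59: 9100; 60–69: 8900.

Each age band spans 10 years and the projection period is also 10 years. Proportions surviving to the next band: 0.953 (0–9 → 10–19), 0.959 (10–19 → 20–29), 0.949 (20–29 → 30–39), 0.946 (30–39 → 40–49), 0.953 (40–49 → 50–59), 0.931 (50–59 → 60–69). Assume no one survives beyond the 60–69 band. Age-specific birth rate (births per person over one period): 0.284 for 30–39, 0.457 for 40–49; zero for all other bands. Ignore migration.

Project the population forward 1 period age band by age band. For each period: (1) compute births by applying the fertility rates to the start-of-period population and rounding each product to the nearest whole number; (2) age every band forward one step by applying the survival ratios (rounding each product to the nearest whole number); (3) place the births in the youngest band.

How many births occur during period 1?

Numbering the bands 1..7 from youngest to oldest:
Period 1:
Births: 5600 × 0.284 = 1590 ; 19100 × 0.457 = 8729 → total 10319
Band 2: 13200 × 0.953 = 12580
Band 3: 11300 × 0.959 = 10837
Band 4: 9600 × 0.949 = 9110
Band 5: 5600 × 0.946 = 5298
Band 6: 19100 × 0.953 = 18202
Band 7: 9100 × 0.931 = 8472
→ [10319, 12580, 10837, 9110, 5298, 18202, 8472]

10319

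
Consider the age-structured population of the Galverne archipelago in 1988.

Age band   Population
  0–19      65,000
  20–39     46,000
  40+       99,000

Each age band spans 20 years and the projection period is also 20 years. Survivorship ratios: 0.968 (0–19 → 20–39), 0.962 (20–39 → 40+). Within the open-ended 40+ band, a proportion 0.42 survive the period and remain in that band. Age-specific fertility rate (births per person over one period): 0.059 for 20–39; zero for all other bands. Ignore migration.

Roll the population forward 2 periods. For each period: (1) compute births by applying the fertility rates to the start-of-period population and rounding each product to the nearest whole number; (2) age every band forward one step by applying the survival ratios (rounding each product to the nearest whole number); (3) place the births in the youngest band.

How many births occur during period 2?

Call the bands 1 to 3, youngest first.
Period 1:
Births: 46000 * 0.059 = 2714
Band 2: 65000 * 0.968 = 62920
Band 3: 46000 * 0.962 + 99000 * 0.42 = 44252 + 41580 = 85832
Giving 2714 / 62920 / 85832.
Period 2:
Births: 62920 * 0.059 = 3712
Band 2: 2714 * 0.968 = 2627
Band 3: 62920 * 0.962 + 85832 * 0.42 = 60529 + 36049 = 96578
Giving 3712 / 2627 / 96578.

3712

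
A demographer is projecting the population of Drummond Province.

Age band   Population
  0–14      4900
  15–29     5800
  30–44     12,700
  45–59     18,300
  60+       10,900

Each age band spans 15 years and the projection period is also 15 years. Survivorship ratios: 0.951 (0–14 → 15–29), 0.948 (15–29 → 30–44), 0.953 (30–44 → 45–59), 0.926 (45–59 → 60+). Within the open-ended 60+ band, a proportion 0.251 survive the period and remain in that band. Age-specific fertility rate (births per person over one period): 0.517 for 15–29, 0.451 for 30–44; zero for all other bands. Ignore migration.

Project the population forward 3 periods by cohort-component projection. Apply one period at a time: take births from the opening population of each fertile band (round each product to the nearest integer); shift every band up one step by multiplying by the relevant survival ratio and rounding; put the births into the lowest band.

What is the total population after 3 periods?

Let band 1 be 0–14 through band 5 = 60+.
[period 1]
Births: 5800 * 0.517 = 2999, 12700 * 0.451 = 5728 → 8727
Band 2: 4900 * 0.951 = 4660
Band 3: 5800 * 0.948 = 5498
Band 4: 12700 * 0.953 = 12103
Band 5: 18300 * 0.926 + 10900 * 0.251 = 16946 + 2736 = 19682
Population now: 0–14=8727, 15–29=4660, 30–44=5498, 45–59=12103, 60+=19682
[period 2]
Births: 4660 * 0.517 = 2409, 5498 * 0.451 = 2480 → 4889
Band 2: 8727 * 0.951 = 8299
Band 3: 4660 * 0.948 = 4418
Band 4: 5498 * 0.953 = 5240
Band 5: 12103 * 0.926 + 19682 * 0.251 = 11207 + 4940 = 16147
Population now: 0–14=4889, 15–29=8299, 30–44=4418, 45–59=5240, 60+=16147
[period 3]
Births: 8299 * 0.517 = 4291, 4418 * 0.451 = 1993 → 6284
Band 2: 4889 * 0.951 = 4649
Band 3: 8299 * 0.948 = 7867
Band 4: 4418 * 0.953 = 4210
Band 5: 5240 * 0.926 + 16147 * 0.251 = 4852 + 4053 = 8905
Population now: 0–14=6284, 15–29=4649, 30–44=7867, 45–59=4210, 60+=8905
Total after period 3: 6284 + 4649 + 7867 + 4210 + 8905 = 31915

31915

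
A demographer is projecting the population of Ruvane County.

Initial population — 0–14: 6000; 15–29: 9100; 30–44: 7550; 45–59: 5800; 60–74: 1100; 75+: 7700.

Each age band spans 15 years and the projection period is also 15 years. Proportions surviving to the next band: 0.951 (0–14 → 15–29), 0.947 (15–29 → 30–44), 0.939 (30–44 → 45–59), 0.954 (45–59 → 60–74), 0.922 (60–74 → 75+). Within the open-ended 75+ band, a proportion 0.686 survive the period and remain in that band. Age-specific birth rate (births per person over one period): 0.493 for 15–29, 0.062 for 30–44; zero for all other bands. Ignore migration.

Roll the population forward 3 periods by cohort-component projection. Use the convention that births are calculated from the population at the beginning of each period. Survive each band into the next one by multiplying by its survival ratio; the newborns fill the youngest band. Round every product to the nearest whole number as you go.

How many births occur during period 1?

4954

Call the groups 1 to 6, youngest first.
[period 1]
Births: 9100 × 0.493 = 4486  |  7550 × 0.062 = 468 ⇒ total 4954
Group 2: 6000 × 0.951 = 5706
Group 3: 9100 × 0.947 = 8618
Group 4: 7550 × 0.939 = 7089
Group 5: 5800 × 0.954 = 5533
Group 6: 1100 × 0.922 + 7700 × 0.686 = 1014 + 5282 = 6296
End of period: [4954, 5706, 8618, 7089, 5533, 6296]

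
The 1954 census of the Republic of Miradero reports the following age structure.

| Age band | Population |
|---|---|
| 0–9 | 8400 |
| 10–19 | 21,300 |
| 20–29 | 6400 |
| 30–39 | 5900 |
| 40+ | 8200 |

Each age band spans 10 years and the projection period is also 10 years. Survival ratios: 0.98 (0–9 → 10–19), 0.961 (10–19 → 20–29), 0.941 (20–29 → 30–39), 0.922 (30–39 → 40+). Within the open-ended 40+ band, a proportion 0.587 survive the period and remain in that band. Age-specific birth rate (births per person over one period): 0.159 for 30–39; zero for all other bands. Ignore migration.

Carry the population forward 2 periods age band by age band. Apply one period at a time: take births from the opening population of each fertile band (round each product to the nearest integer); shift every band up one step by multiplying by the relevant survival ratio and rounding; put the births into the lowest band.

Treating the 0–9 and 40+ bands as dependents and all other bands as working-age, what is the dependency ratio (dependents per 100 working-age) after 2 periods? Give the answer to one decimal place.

44.6

— Period 1 —
Births: 5900 * 0.159 = 938
10–19: 8400 * 0.98 = 8232
20–29: 21300 * 0.961 = 20469
30–39: 6400 * 0.941 = 6022
40+: 5900 * 0.922 + 8200 * 0.587 = 5440 + 4813 = 10253
End of period: [938, 8232, 20469, 6022, 10253]
— Period 2 —
Births: 6022 * 0.159 = 957
10–19: 938 * 0.98 = 919
20–29: 8232 * 0.961 = 7911
30–39: 20469 * 0.941 = 19261
40+: 6022 * 0.922 + 10253 * 0.587 = 5552 + 6019 = 11571
End of period: [957, 919, 7911, 19261, 11571]
Dependents (band 0–9 + band 40+) = 957 + 11571 = 12528; working-age = 28091; ratio = 12528/28091 × 100 = 44.6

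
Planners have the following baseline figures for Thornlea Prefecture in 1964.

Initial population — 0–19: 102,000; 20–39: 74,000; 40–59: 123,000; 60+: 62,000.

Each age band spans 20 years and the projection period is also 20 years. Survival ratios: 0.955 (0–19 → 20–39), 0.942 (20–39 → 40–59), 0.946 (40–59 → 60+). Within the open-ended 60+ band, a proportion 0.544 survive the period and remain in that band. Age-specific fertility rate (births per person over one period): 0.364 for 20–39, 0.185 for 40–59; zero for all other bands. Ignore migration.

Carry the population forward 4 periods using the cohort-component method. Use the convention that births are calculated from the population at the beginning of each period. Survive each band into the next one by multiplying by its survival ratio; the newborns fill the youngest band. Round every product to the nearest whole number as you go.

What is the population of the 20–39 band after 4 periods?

(Bands numbered youngest = 1 to oldest = 4.)
Period 1:
Births: 74000 * 0.364 = 26936  |  123000 * 0.185 = 22755 → 49691
Band 2: 102000 * 0.955 = 97410
Band 3: 74000 * 0.942 = 69708
Band 4: 123000 * 0.946 + 62000 * 0.544 = 116358 + 33728 = 150086
Giving 49691 / 97410 / 69708 / 150086.
Period 2:
Births: 97410 * 0.364 = 35457  |  69708 * 0.185 = 12896 → 48353
Band 2: 49691 * 0.955 = 47455
Band 3: 97410 * 0.942 = 91760
Band 4: 69708 * 0.946 + 150086 * 0.544 = 65944 + 81647 = 147591
Giving 48353 / 47455 / 91760 / 147591.
Period 3:
Births: 47455 * 0.364 = 17274  |  91760 * 0.185 = 16976 → 34250
Band 2: 48353 * 0.955 = 46177
Band 3: 47455 * 0.942 = 44703
Band 4: 91760 * 0.946 + 147591 * 0.544 = 86805 + 80290 = 167095
Giving 34250 / 46177 / 44703 / 167095.
Period 4:
Births: 46177 * 0.364 = 16808  |  44703 * 0.185 = 8270 → 25078
Band 2: 34250 * 0.955 = 32709
Band 3: 46177 * 0.942 = 43499
Band 4: 44703 * 0.946 + 167095 * 0.544 = 42289 + 90900 = 133189
Giving 25078 / 32709 / 43499 / 133189.

32709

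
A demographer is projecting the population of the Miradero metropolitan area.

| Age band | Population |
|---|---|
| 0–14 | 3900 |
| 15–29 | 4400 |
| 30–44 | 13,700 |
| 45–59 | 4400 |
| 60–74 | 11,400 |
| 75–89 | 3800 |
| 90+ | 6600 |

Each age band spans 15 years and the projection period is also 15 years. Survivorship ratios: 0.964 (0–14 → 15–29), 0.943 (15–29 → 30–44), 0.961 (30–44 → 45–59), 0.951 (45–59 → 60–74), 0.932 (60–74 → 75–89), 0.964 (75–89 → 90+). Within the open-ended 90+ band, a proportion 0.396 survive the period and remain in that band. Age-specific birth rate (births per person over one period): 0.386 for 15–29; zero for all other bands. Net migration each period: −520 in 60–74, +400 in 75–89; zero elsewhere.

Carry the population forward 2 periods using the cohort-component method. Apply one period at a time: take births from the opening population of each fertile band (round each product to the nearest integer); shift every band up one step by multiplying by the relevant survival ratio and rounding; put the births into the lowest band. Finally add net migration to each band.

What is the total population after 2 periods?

Let group 1 be 0–14 through group 7 = 90+.
[period 1]
Births: 4400 × 0.386 = 1698
Group 2: 3900 × 0.964 = 3760
Group 3: 4400 × 0.943 = 4149
Group 4: 13700 × 0.961 = 13166
Group 5: 4400 × 0.951 = 4184
Group 6: 11400 × 0.932 = 10625
Group 7: 3800 × 0.964 + 6600 × 0.396 = 3663 + 2614 = 6277
Net migration: Group 5 − 520 → 3664; Group 6 + 400 → 11025
→ [1698, 3760, 4149, 13166, 3664, 11025, 6277]
[period 2]
Births: 3760 × 0.386 = 1451
Group 2: 1698 × 0.964 = 1637
Group 3: 3760 × 0.943 = 3546
Group 4: 4149 × 0.961 = 3987
Group 5: 13166 × 0.951 = 12521
Group 6: 3664 × 0.932 = 3415
Group 7: 11025 × 0.964 + 6277 × 0.396 = 10628 + 2486 = 13114
Net migration: Group 5 − 520 → 12001; Group 6 + 400 → 3815
→ [1451, 1637, 3546, 3987, 12001, 3815, 13114]
Total after period 2: 1451 + 1637 + 3546 + 3987 + 12001 + 3815 + 13114 = 39551

39551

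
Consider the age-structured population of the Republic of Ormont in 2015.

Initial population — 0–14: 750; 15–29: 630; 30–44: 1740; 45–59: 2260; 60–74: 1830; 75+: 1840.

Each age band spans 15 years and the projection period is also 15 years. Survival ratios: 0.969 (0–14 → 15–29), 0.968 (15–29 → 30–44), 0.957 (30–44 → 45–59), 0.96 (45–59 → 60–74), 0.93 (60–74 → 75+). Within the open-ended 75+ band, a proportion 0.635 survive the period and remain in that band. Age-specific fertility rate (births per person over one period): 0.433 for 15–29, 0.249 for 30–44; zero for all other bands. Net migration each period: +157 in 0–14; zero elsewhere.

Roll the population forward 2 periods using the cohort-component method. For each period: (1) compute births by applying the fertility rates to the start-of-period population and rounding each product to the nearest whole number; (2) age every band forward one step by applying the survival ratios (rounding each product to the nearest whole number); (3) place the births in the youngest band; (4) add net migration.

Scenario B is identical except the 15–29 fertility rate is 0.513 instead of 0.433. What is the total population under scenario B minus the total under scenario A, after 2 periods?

107

Call the bands 1 to 6, youngest first.
Period 1.
Births: 630 * 0.433 = 273, 1740 * 0.249 = 433 — total 706
Band 2: 750 * 0.969 = 727
Band 3: 630 * 0.968 = 610
Band 4: 1740 * 0.957 = 1665
Band 5: 2260 * 0.96 = 2170
Band 6: 1830 * 0.93 + 1840 * 0.635 = 1702 + 1168 = 2870
Net migration: Band 1 + 157 → 863
Population now: 0–14=863, 15–29=727, 30–44=610, 45–59=1665, 60–74=2170, 75+=2870
Period 2.
Births: 727 * 0.433 = 315, 610 * 0.249 = 152 — total 467
Band 2: 863 * 0.969 = 836
Band 3: 727 * 0.968 = 704
Band 4: 610 * 0.957 = 584
Band 5: 1665 * 0.96 = 1598
Band 6: 2170 * 0.93 + 2870 * 0.635 = 2018 + 1822 = 3840
Net migration: Band 1 + 157 → 624
Population now: 0–14=624, 15–29=836, 30–44=704, 45–59=584, 60–74=1598, 75+=3840
Scenario A total after 2 periods: 8186
Scenario B projection —
Period 1.
Births: 630 * 0.513 = 323, 1740 * 0.249 = 433 — total 756
Band 2: 750 * 0.969 = 727
Band 3: 630 * 0.968 = 610
Band 4: 1740 * 0.957 = 1665
Band 5: 2260 * 0.96 = 2170
Band 6: 1830 * 0.93 + 1840 * 0.635 = 1702 + 1168 = 2870
Net migration: Band 1 + 157 → 913
Population now: 0–14=913, 15–29=727, 30–44=610, 45–59=1665, 60–74=2170, 75+=2870
Period 2.
Births: 727 * 0.513 = 373, 610 * 0.249 = 152 — total 525
Band 2: 913 * 0.969 = 885
Band 3: 727 * 0.968 = 704
Band 4: 610 * 0.957 = 584
Band 5: 1665 * 0.96 = 1598
Band 6: 2170 * 0.93 + 2870 * 0.635 = 2018 + 1822 = 3840
Net migration: Band 1 + 157 → 682
Population now: 0–14=682, 15–29=885, 30–44=704, 45–59=584, 60–74=1598, 75+=3840
Scenario B total after 2 periods: 8293
Difference B − A = 8293 − 8186 = 107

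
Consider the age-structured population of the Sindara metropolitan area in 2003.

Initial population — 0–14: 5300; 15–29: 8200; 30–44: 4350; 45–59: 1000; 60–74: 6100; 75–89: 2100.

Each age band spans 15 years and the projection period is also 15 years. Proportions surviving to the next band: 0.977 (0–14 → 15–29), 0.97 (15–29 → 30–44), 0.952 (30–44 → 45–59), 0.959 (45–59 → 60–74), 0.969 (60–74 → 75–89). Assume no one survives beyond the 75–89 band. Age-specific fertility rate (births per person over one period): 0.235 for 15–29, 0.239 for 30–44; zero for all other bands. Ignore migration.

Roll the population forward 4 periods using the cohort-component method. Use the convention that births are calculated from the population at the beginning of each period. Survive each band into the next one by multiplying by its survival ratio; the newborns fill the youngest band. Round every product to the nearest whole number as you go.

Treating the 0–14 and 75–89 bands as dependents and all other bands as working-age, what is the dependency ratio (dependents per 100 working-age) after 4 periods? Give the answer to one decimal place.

69.9

After projecting period 1:
Births: 8200 × 0.235 = 1927, 4350 × 0.239 = 1040 → 2967
15–29: 5300 × 0.977 = 5178
30–44: 8200 × 0.97 = 7954
45–59: 4350 × 0.952 = 4141
60–74: 1000 × 0.959 = 959
75–89: 6100 × 0.969 = 5911
Population now: 0–14=2967, 15–29=5178, 30–44=7954, 45–59=4141, 60–74=959, 75–89=5911
After projecting period 2:
Births: 5178 × 0.235 = 1217, 7954 × 0.239 = 1901 → 3118
15–29: 2967 × 0.977 = 2899
30–44: 5178 × 0.97 = 5023
45–59: 7954 × 0.952 = 7572
60–74: 4141 × 0.959 = 3971
75–89: 959 × 0.969 = 929
Population now: 0–14=3118, 15–29=2899, 30–44=5023, 45–59=7572, 60–74=3971, 75–89=929
After projecting period 3:
Births: 2899 × 0.235 = 681, 5023 × 0.239 = 1200 → 1881
15–29: 3118 × 0.977 = 3046
30–44: 2899 × 0.97 = 2812
45–59: 5023 × 0.952 = 4782
60–74: 7572 × 0.959 = 7262
75–89: 3971 × 0.969 = 3848
Population now: 0–14=1881, 15–29=3046, 30–44=2812, 45–59=4782, 60–74=7262, 75–89=3848
After projecting period 4:
Births: 3046 × 0.235 = 716, 2812 × 0.239 = 672 → 1388
15–29: 1881 × 0.977 = 1838
30–44: 3046 × 0.97 = 2955
45–59: 2812 × 0.952 = 2677
60–74: 4782 × 0.959 = 4586
75–89: 7262 × 0.969 = 7037
Population now: 0–14=1388, 15–29=1838, 30–44=2955, 45–59=2677, 60–74=4586, 75–89=7037
Dependents (band 0–14 + band 75–89) = 1388 + 7037 = 8425; working-age = 12056; ratio = 8425/12056 × 100 = 69.9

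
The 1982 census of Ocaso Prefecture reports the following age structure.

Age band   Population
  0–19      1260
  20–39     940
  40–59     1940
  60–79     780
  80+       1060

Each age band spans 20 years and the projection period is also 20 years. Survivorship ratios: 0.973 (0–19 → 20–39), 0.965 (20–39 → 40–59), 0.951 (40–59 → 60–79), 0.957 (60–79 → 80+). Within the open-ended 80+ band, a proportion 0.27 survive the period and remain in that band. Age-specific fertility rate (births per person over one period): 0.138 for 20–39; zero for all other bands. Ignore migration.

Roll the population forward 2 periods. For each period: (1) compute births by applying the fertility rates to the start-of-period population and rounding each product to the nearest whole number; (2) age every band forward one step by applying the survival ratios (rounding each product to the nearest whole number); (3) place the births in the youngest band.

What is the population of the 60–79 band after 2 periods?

Period 1.
Births: 940 × 0.138 = 130
20–39: 1260 × 0.973 = 1226
40–59: 940 × 0.965 = 907
60–79: 1940 × 0.951 = 1845
80+: 780 × 0.957 + 1060 × 0.27 = 746 + 286 = 1032
End of period: [130, 1226, 907, 1845, 1032]
Period 2.
Births: 1226 × 0.138 = 169
20–39: 130 × 0.973 = 126
40–59: 1226 × 0.965 = 1183
60–79: 907 × 0.951 = 863
80+: 1845 × 0.957 + 1032 × 0.27 = 1766 + 279 = 2045
End of period: [169, 126, 1183, 863, 2045]

863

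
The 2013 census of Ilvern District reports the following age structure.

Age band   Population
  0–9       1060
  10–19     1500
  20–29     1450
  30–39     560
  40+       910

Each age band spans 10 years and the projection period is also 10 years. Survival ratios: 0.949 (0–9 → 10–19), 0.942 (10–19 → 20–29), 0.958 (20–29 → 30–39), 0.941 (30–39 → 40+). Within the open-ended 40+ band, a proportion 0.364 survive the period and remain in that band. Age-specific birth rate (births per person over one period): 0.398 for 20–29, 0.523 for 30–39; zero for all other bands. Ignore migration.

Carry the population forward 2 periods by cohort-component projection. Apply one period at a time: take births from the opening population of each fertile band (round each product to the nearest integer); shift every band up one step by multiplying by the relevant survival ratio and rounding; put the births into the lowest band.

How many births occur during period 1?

870

— Period 1 —
Births: 1450 × 0.398 = 577 ; 560 × 0.523 = 293 ⇒ total 870
10–19: 1060 × 0.949 = 1006
20–29: 1500 × 0.942 = 1413
30–39: 1450 × 0.958 = 1389
40+: 560 × 0.941 + 910 × 0.364 = 527 + 331 = 858
End of period: [870, 1006, 1413, 1389, 858]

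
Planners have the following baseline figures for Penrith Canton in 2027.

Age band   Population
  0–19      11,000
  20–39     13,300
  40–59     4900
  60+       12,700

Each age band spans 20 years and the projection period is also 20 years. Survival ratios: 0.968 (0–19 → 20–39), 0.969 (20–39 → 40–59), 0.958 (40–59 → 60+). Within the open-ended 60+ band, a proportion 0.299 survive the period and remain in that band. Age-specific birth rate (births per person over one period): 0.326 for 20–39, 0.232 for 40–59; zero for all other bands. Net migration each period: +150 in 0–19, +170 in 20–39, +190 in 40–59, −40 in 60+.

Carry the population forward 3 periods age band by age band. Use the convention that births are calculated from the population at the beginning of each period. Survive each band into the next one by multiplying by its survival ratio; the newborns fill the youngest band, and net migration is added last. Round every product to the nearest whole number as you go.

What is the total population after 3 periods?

(Groups numbered youngest = 1 to oldest = 4.)
— Period 1 —
Births: 13300 × 0.326 = 4336, 4900 × 0.232 = 1137 → total 5473
Group 2: 11000 × 0.968 = 10648
Group 3: 13300 × 0.969 = 12888
Group 4: 4900 × 0.958 + 12700 × 0.299 = 4694 + 3797 = 8491
Net migration: Group 1 + 150 → 5623; Group 2 + 170 → 10818; Group 3 + 190 → 13078; Group 4 − 40 → 8451
Giving 5623 / 10818 / 13078 / 8451.
— Period 2 —
Births: 10818 × 0.326 = 3527, 13078 × 0.232 = 3034 → total 6561
Group 2: 5623 × 0.968 = 5443
Group 3: 10818 × 0.969 = 10483
Group 4: 13078 × 0.958 + 8451 × 0.299 = 12529 + 2527 = 15056
Net migration: Group 1 + 150 → 6711; Group 2 + 170 → 5613; Group 3 + 190 → 10673; Group 4 − 40 → 15016
Giving 6711 / 5613 / 10673 / 15016.
— Period 3 —
Births: 5613 × 0.326 = 1830, 10673 × 0.232 = 2476 → total 4306
Group 2: 6711 × 0.968 = 6496
Group 3: 5613 × 0.969 = 5439
Group 4: 10673 × 0.958 + 15016 × 0.299 = 10225 + 4490 = 14715
Net migration: Group 1 + 150 → 4456; Group 2 + 170 → 6666; Group 3 + 190 → 5629; Group 4 − 40 → 14675
Giving 4456 / 6666 / 5629 / 14675.
Total after period 3: 4456 + 6666 + 5629 + 14675 = 31426

31426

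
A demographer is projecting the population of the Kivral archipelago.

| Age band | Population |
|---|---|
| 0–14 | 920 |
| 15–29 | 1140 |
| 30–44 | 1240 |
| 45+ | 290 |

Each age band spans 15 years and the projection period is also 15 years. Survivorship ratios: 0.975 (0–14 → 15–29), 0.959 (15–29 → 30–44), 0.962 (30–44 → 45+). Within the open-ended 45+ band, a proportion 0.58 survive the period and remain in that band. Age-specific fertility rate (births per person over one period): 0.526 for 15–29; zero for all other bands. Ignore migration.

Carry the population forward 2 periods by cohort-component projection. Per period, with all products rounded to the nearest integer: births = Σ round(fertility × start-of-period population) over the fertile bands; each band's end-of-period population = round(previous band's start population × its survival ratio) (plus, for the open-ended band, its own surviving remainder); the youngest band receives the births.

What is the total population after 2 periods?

3757

After projecting period 1:
Births: 1140 × 0.526 = 600
15–29: 920 × 0.975 = 897
30–44: 1140 × 0.959 = 1093
45+: 1240 × 0.962 + 290 × 0.58 = 1193 + 168 = 1361
End of period: [600, 897, 1093, 1361]
After projecting period 2:
Births: 897 × 0.526 = 472
15–29: 600 × 0.975 = 585
30–44: 897 × 0.959 = 860
45+: 1093 × 0.962 + 1361 × 0.58 = 1051 + 789 = 1840
End of period: [472, 585, 860, 1840]
Total after period 2: 472 + 585 + 860 + 1840 = 3757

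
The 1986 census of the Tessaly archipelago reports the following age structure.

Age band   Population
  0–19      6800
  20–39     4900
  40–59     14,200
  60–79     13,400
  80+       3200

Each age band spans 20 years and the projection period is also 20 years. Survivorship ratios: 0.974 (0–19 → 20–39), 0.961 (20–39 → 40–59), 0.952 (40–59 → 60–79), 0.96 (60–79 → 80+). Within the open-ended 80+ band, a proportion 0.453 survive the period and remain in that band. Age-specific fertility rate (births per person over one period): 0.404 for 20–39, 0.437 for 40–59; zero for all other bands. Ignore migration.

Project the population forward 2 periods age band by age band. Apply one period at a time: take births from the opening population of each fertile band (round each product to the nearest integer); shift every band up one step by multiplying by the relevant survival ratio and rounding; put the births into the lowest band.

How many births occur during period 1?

[period 1]
Births: 4900 * 0.404 = 1980  |  14200 * 0.437 = 6205 → 8185
20–39: 6800 * 0.974 = 6623
40–59: 4900 * 0.961 = 4709
60–79: 14200 * 0.952 = 13518
80+: 13400 * 0.96 + 3200 * 0.453 = 12864 + 1450 = 14314
End of period: [8185, 6623, 4709, 13518, 14314]

8185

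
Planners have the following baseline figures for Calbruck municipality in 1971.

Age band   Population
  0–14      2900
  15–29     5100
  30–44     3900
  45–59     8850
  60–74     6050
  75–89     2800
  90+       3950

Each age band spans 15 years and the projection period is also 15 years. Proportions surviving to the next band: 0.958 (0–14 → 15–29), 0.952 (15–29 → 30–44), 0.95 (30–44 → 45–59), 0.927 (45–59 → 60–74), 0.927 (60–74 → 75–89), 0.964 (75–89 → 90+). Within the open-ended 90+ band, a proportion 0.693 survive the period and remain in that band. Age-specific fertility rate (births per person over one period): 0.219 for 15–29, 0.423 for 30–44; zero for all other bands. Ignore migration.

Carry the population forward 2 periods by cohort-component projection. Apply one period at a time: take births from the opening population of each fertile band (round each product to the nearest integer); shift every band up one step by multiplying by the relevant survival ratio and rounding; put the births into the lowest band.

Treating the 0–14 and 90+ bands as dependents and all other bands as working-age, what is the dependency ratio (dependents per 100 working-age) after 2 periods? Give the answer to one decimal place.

56.5

(Groups numbered youngest = 1 to oldest = 7.)
Period 1.
Births: 5100 * 0.219 = 1117, 3900 * 0.423 = 1650 ⇒ total 2767
Group 2: 2900 * 0.958 = 2778
Group 3: 5100 * 0.952 = 4855
Group 4: 3900 * 0.95 = 3705
Group 5: 8850 * 0.927 = 8204
Group 6: 6050 * 0.927 = 5608
Group 7: 2800 * 0.964 + 3950 * 0.693 = 2699 + 2737 = 5436
End of period: [2767, 2778, 4855, 3705, 8204, 5608, 5436]
Period 2.
Births: 2778 * 0.219 = 608, 4855 * 0.423 = 2054 ⇒ total 2662
Group 2: 2767 * 0.958 = 2651
Group 3: 2778 * 0.952 = 2645
Group 4: 4855 * 0.95 = 4612
Group 5: 3705 * 0.927 = 3435
Group 6: 8204 * 0.927 = 7605
Group 7: 5608 * 0.964 + 5436 * 0.693 = 5406 + 3767 = 9173
End of period: [2662, 2651, 2645, 4612, 3435, 7605, 9173]
Dependents (band 0–14 + band 90+) = 2662 + 9173 = 11835; working-age = 20948; ratio = 11835/20948 × 100 = 56.5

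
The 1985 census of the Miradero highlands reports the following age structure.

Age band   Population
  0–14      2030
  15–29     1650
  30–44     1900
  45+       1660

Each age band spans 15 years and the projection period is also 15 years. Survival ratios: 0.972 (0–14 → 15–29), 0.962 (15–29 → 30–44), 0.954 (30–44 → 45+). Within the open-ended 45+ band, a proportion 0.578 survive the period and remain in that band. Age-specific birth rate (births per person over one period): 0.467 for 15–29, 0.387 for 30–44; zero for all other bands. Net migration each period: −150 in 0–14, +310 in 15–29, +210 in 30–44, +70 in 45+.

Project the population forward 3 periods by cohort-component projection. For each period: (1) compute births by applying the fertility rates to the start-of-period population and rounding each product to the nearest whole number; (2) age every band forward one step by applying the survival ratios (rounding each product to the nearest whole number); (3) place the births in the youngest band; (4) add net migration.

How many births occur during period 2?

1761

Numbering the bands 1..4 from youngest to oldest:
[period 1]
Births: 1650 × 0.467 = 771, 1900 × 0.387 = 735 → total 1506
Band 2: 2030 × 0.972 = 1973
Band 3: 1650 × 0.962 = 1587
Band 4: 1900 × 0.954 + 1660 × 0.578 = 1813 + 959 = 2772
Net migration: Band 1 − 150 → 1356; Band 2 + 310 → 2283; Band 3 + 210 → 1797; Band 4 + 70 → 2842
Population now: 0–14=1356, 15–29=2283, 30–44=1797, 45+=2842
[period 2]
Births: 2283 × 0.467 = 1066, 1797 × 0.387 = 695 → total 1761
Band 2: 1356 × 0.972 = 1318
Band 3: 2283 × 0.962 = 2196
Band 4: 1797 × 0.954 + 2842 × 0.578 = 1714 + 1643 = 3357
Net migration: Band 1 − 150 → 1611; Band 2 + 310 → 1628; Band 3 + 210 → 2406; Band 4 + 70 → 3427
Population now: 0–14=1611, 15–29=1628, 30–44=2406, 45+=3427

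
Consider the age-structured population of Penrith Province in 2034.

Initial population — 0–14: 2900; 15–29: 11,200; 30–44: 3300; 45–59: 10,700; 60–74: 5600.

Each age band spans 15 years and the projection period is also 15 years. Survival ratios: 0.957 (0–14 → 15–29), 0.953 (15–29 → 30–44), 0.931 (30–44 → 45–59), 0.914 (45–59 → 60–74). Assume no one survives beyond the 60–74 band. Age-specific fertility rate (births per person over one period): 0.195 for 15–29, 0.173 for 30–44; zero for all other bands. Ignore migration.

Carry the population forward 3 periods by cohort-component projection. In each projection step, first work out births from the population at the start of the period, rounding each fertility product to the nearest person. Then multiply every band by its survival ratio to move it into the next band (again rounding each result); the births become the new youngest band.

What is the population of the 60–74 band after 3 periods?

— Period 1 —
Births: 11200 * 0.195 = 2184, 3300 * 0.173 = 571 ⇒ total 2755
15–29: 2900 * 0.957 = 2775
30–44: 11200 * 0.953 = 10674
45–59: 3300 * 0.931 = 3072
60–74: 10700 * 0.914 = 9780
Giving 2755 / 2775 / 10674 / 3072 / 9780.
— Period 2 —
Births: 2775 * 0.195 = 541, 10674 * 0.173 = 1847 ⇒ total 2388
15–29: 2755 * 0.957 = 2637
30–44: 2775 * 0.953 = 2645
45–59: 10674 * 0.931 = 9937
60–74: 3072 * 0.914 = 2808
Giving 2388 / 2637 / 2645 / 9937 / 2808.
— Period 3 —
Births: 2637 * 0.195 = 514, 2645 * 0.173 = 458 ⇒ total 972
15–29: 2388 * 0.957 = 2285
30–44: 2637 * 0.953 = 2513
45–59: 2645 * 0.931 = 2462
60–74: 9937 * 0.914 = 9082
Giving 972 / 2285 / 2513 / 2462 / 9082.

9082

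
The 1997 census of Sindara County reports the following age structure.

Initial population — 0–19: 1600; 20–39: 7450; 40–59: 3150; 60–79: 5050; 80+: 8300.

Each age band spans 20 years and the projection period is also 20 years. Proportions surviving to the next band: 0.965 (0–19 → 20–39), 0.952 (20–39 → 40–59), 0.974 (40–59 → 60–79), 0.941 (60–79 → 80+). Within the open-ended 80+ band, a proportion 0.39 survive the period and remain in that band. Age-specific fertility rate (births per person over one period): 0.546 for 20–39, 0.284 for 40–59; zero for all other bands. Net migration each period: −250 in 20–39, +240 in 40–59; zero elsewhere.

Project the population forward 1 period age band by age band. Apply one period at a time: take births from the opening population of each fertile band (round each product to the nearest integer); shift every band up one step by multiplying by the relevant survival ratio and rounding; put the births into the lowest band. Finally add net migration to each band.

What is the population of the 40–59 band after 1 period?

7332

(Bands numbered youngest = 1 to oldest = 5.)
[period 1]
Births: 7450 × 0.546 = 4068  |  3150 × 0.284 = 895 → total 4963
Band 2: 1600 × 0.965 = 1544
Band 3: 7450 × 0.952 = 7092
Band 4: 3150 × 0.974 = 3068
Band 5: 5050 × 0.941 + 8300 × 0.39 = 4752 + 3237 = 7989
Net migration: Band 2 − 250 → 1294; Band 3 + 240 → 7332
Giving 4963 / 1294 / 7332 / 3068 / 7989.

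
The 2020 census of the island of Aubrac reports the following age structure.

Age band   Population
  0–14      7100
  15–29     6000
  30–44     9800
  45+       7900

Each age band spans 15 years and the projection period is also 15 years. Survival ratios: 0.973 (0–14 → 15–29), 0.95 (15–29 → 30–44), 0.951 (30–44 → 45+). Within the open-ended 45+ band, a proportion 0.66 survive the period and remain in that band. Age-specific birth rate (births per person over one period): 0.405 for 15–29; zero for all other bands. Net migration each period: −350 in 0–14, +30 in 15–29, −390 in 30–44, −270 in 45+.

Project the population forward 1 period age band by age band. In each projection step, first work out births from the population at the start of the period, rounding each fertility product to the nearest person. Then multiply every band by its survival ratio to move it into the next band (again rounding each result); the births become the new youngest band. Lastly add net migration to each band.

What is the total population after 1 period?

28592

(Bands numbered youngest = 1 to oldest = 4.)
Period 1.
Births: 6000 × 0.405 = 2430
Band 2: 7100 × 0.973 = 6908
Band 3: 6000 × 0.95 = 5700
Band 4: 9800 × 0.951 + 7900 × 0.66 = 9320 + 5214 = 14534
Net migration: Band 1 − 350 → 2080; Band 2 + 30 → 6938; Band 3 − 390 → 5310; Band 4 − 270 → 14264
End of period: [2080, 6938, 5310, 14264]
Total after period 1: 2080 + 6938 + 5310 + 14264 = 28592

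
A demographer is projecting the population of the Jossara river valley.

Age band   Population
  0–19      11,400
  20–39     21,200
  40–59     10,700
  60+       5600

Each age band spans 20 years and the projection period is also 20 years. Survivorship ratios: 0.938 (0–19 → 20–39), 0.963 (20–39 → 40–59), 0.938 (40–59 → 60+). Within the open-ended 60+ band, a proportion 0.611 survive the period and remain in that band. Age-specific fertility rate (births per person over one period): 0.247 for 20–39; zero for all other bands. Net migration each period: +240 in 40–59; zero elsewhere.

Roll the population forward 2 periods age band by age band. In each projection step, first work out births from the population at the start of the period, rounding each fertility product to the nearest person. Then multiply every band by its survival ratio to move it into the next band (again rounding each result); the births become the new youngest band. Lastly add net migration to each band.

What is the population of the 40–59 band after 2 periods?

10537

After projecting period 1:
Births: 21200 × 0.247 = 5236
20–39: 11400 × 0.938 = 10693
40–59: 21200 × 0.963 = 20416
60+: 10700 × 0.938 + 5600 × 0.611 = 10037 + 3422 = 13459
Net migration: 40–59 + 240 → 20656
→ [5236, 10693, 20656, 13459]
After projecting period 2:
Births: 10693 × 0.247 = 2641
20–39: 5236 × 0.938 = 4911
40–59: 10693 × 0.963 = 10297
60+: 20656 × 0.938 + 13459 × 0.611 = 19375 + 8223 = 27598
Net migration: 40–59 + 240 → 10537
→ [2641, 4911, 10537, 27598]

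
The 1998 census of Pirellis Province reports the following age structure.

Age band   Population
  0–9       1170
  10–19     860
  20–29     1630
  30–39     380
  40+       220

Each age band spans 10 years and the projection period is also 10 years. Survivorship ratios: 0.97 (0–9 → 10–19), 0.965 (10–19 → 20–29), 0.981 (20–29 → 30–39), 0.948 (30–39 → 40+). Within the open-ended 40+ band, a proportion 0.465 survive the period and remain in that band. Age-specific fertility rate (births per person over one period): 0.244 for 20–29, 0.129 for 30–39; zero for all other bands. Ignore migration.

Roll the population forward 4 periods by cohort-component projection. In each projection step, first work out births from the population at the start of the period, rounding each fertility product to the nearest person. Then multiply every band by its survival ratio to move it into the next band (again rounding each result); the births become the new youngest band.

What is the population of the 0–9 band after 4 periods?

241

Call the bands 1 to 5, youngest first.
[period 1]
Births: 1630 * 0.244 = 398  |  380 * 0.129 = 49 ⇒ total 447
Band 2: 1170 * 0.97 = 1135
Band 3: 860 * 0.965 = 830
Band 4: 1630 * 0.981 = 1599
Band 5: 380 * 0.948 + 220 * 0.465 = 360 + 102 = 462
Giving 447 / 1135 / 830 / 1599 / 462.
[period 2]
Births: 830 * 0.244 = 203  |  1599 * 0.129 = 206 ⇒ total 409
Band 2: 447 * 0.97 = 434
Band 3: 1135 * 0.965 = 1095
Band 4: 830 * 0.981 = 814
Band 5: 1599 * 0.948 + 462 * 0.465 = 1516 + 215 = 1731
Giving 409 / 434 / 1095 / 814 / 1731.
[period 3]
Births: 1095 * 0.244 = 267  |  814 * 0.129 = 105 ⇒ total 372
Band 2: 409 * 0.97 = 397
Band 3: 434 * 0.965 = 419
Band 4: 1095 * 0.981 = 1074
Band 5: 814 * 0.948 + 1731 * 0.465 = 772 + 805 = 1577
Giving 372 / 397 / 419 / 1074 / 1577.
[period 4]
Births: 419 * 0.244 = 102  |  1074 * 0.129 = 139 ⇒ total 241
Band 2: 372 * 0.97 = 361
Band 3: 397 * 0.965 = 383
Band 4: 419 * 0.981 = 411
Band 5: 1074 * 0.948 + 1577 * 0.465 = 1018 + 733 = 1751
Giving 241 / 361 / 383 / 411 / 1751.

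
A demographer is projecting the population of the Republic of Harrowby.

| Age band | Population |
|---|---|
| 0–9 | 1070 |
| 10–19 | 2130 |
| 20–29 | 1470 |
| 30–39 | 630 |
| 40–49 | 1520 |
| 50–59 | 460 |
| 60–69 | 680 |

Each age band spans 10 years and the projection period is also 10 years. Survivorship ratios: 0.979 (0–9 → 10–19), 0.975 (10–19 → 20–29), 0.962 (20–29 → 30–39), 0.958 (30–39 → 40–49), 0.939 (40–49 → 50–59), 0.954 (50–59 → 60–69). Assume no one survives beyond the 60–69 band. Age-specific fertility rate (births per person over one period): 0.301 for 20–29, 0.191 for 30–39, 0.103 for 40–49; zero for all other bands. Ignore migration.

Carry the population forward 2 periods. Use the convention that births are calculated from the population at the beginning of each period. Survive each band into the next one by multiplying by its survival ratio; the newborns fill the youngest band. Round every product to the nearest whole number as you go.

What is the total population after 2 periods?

7964

Call the bands 1 to 7, youngest first.
[period 1]
Births: 1470 × 0.301 = 442, 630 × 0.191 = 120, 1520 × 0.103 = 157 ⇒ total 719
Band 2: 1070 × 0.979 = 1048
Band 3: 2130 × 0.975 = 2077
Band 4: 1470 × 0.962 = 1414
Band 5: 630 × 0.958 = 604
Band 6: 1520 × 0.939 = 1427
Band 7: 460 × 0.954 = 439
Giving 719 / 1048 / 2077 / 1414 / 604 / 1427 / 439.
[period 2]
Births: 2077 × 0.301 = 625, 1414 × 0.191 = 270, 604 × 0.103 = 62 ⇒ total 957
Band 2: 719 × 0.979 = 704
Band 3: 1048 × 0.975 = 1022
Band 4: 2077 × 0.962 = 1998
Band 5: 1414 × 0.958 = 1355
Band 6: 604 × 0.939 = 567
Band 7: 1427 × 0.954 = 1361
Giving 957 / 704 / 1022 / 1998 / 1355 / 567 / 1361.
Total after period 2: 957 + 704 + 1022 + 1998 + 1355 + 567 + 1361 = 7964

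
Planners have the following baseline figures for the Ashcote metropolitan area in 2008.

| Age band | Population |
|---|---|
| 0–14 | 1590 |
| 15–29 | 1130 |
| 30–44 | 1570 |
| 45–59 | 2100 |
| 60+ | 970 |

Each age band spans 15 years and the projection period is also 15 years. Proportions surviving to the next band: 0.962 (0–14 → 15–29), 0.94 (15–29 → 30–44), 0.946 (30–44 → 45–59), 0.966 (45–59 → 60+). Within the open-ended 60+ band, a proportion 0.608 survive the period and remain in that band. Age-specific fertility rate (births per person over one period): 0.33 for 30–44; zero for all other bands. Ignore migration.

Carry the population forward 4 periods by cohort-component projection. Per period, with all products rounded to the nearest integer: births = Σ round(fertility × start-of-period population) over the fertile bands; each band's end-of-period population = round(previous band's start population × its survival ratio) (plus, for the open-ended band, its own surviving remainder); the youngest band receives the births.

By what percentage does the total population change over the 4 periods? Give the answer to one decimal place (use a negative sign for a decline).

[period 1]
Births: 1570 × 0.33 = 518
15–29: 1590 × 0.962 = 1530
30–44: 1130 × 0.94 = 1062
45–59: 1570 × 0.946 = 1485
60+: 2100 × 0.966 + 970 × 0.608 = 2029 + 590 = 2619
End of period: [518, 1530, 1062, 1485, 2619]
[period 2]
Births: 1062 × 0.33 = 350
15–29: 518 × 0.962 = 498
30–44: 1530 × 0.94 = 1438
45–59: 1062 × 0.946 = 1005
60+: 1485 × 0.966 + 2619 × 0.608 = 1435 + 1592 = 3027
End of period: [350, 498, 1438, 1005, 3027]
[period 3]
Births: 1438 × 0.33 = 475
15–29: 350 × 0.962 = 337
30–44: 498 × 0.94 = 468
45–59: 1438 × 0.946 = 1360
60+: 1005 × 0.966 + 3027 × 0.608 = 971 + 1840 = 2811
End of period: [475, 337, 468, 1360, 2811]
[period 4]
Births: 468 × 0.33 = 154
15–29: 475 × 0.962 = 457
30–44: 337 × 0.94 = 317
45–59: 468 × 0.946 = 443
60+: 1360 × 0.966 + 2811 × 0.608 = 1314 + 1709 = 3023
End of period: [154, 457, 317, 443, 3023]
Total: 7360 → 4394; change = -2966; percentage change = -40.3%

-40.3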